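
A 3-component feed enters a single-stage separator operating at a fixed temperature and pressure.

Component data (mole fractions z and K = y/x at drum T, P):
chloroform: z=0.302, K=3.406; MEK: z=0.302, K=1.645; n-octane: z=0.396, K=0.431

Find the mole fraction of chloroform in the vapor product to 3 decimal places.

Newton iteration, β⁰ = 0.5:
  β = 0.500: g = 0.1622, g' = -0.682 → β = 0.738
  β = 0.738: g = 0.0055, g' = -0.666 → β = 0.746
Converged at β = 0.746.
Compositions from xᵢ = zᵢ/(1+β(Kᵢ−1)), yᵢ = Kᵢxᵢ:
  chloroform: x = 0.108, y = 0.368
  MEK: x = 0.204, y = 0.335
  n-octane: x = 0.688, y = 0.297

y_chloroform = 0.368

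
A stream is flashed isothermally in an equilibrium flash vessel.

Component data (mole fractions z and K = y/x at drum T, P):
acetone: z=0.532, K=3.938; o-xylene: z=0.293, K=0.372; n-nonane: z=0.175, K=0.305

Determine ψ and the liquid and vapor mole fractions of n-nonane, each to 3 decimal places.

Let ψ = V/F and solve Σ zᵢ(Kᵢ−1)/(1+ψ(Kᵢ−1)) = 0.
g(0) = ΣzᵢKᵢ − 1 = 1.257 and g(1) = 1 − Σzᵢ/Kᵢ = -0.496, so a root lies in (0, 1).
Iterate (Newton) starting at ψ = 0.5:
  ψ = 0.500: g = 0.1784, g' = -1.197 → ψ = 0.649
  ψ = 0.649: g = 0.0055, g' = -1.153 → ψ = 0.654
Converged at ψ = 0.654.
Compositions from xᵢ = zᵢ/(1+ψ(Kᵢ−1)), yᵢ = Kᵢxᵢ:
  acetone: x = 0.182, y = 0.717
  o-xylene: x = 0.497, y = 0.185
  n-nonane: x = 0.321, y = 0.098

ψ = 0.654, x_n-nonane = 0.321, y_n-nonane = 0.098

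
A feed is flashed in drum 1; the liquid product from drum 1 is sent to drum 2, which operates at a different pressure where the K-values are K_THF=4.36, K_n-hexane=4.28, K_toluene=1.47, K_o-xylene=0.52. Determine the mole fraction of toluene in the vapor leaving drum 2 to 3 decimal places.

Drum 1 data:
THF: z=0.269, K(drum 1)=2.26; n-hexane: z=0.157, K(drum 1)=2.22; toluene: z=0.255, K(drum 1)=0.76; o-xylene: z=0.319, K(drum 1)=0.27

y_toluene (drum 2) = 0.289

Drum 1:
Iterate (Newton) starting at ψ₁ = 0.5:
  ψ₁ = 0.500: g = -0.1094, g' = -0.691 → ψ₁ = 0.342
  ψ₁ = 0.342: g = -0.0049, g' = -0.644 → ψ₁ = 0.334
Converged at ψ₁ = 0.334.
Drum-1 compositions:
  THF: x = 0.189, y = 0.428
  n-hexane: x = 0.112, y = 0.248
  toluene: x = 0.277, y = 0.211
  o-xylene: x = 0.422, y = 0.114
Drum-2 feed = drum-1 liquid: z₂ = (0.1893, 0.1115, 0.2772, 0.4220).
Drum 2:
Let ψ₂ = V/F and solve Σ zᵢ(Kᵢ−1)/(1+ψ₂(Kᵢ−1)) = 0.
g(0) = ΣzᵢKᵢ − 1 = 0.930 and g(1) = 1 − Σzᵢ/Kᵢ = -0.070, so a root lies in (0, 1).
Iterate (Newton) starting at ψ₂ = 0.5:
  ψ₂ = 0.500: g = 0.2149, g' = -0.678 → ψ₂ = 0.817
  ψ₂ = 0.817: g = 0.0302, g' = -0.536 → ψ₂ = 0.873
Converged at ψ₂ = 0.873.
  THF: x = 0.048, y = 0.210
  n-hexane: x = 0.029, y = 0.124
  toluene: x = 0.197, y = 0.289
  o-xylene: x = 0.726, y = 0.378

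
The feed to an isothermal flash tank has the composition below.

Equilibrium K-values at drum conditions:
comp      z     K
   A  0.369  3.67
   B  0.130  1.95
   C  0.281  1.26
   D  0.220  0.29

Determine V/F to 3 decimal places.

Iterate (Newton) starting at V/F = 0.51:
  V/F = 0.510: g = 0.3200, g' = -0.812 → V/F = 0.904
  V/F = 0.904: g = -0.0219, g' = -1.137 → V/F = 0.885
  V/F = 0.885: g = -0.0005, g' = -1.082 → V/F = 0.884
Converged at V/F = 0.884.

V/F = 0.884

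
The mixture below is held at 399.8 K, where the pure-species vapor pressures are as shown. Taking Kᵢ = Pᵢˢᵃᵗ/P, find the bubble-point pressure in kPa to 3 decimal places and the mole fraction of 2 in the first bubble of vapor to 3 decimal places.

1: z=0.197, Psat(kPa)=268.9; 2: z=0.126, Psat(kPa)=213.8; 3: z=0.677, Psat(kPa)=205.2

At the bubble point ψ → 0, so ΣzᵢKᵢ = 1 with Kᵢ = Pᵢˢᵃᵗ/P ⇒ P = ΣzᵢPᵢˢᵃᵗ.
P = 0.197·268.9 + 0.126·213.8 + 0.677·205.2 = 218.832 kPa
yᵢ = zᵢPᵢˢᵃᵗ/P ⇒ y_2 = 0.126·213.8/218.832 = 0.123

Pbub = 218.832 kPa, y_2 = 0.123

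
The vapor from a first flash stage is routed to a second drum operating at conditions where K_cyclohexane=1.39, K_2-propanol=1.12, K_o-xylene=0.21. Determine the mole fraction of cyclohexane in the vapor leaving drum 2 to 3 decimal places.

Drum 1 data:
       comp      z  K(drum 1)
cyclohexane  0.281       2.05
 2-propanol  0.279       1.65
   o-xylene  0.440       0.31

y_cyclohexane (drum 2) = 0.534

Drum 1:
Newton iteration, ψ₁⁰ = 0.5:
  ψ₁ = 0.500: g = -0.1332, g' = -0.689 → ψ₁ = 0.307
  ψ₁ = 0.307: g = -0.0107, g' = -0.596 → ψ₁ = 0.289
Converged at ψ₁ = 0.289.
Drum-1 compositions:
  cyclohexane: x = 0.216, y = 0.442
  2-propanol: x = 0.235, y = 0.388
  o-xylene: x = 0.549, y = 0.170
Drum-2 feed = drum-1 vapor: z₂ = (0.4421, 0.3876, 0.1703).
Drum 2:
Let ψ₂ = V/F and solve Σ zᵢ(Kᵢ−1)/(1+ψ₂(Kᵢ−1)) = 0.
Check two-phase: ΣzᵢKᵢ = 1.084 > 1 and Σzᵢ/Kᵢ = 1.475 > 1, so g(0) = 0.084 > 0 and g(1) = -0.475 < 0.
Newton iteration, ψ₂⁰ = 0.5:
  ψ₂ = 0.500: g = -0.0343, g' = -0.342 → ψ₂ = 0.400
  ψ₂ = 0.400: g = -0.0032, g' = -0.283 → ψ₂ = 0.389
Converged at ψ₂ = 0.389.
  cyclohexane: x = 0.384, y = 0.534
  2-propanol: x = 0.370, y = 0.415
  o-xylene: x = 0.246, y = 0.052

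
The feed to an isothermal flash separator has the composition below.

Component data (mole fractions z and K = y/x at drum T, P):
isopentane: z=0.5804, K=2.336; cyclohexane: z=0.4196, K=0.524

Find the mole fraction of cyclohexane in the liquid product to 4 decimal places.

Binary case is linear: z₁(K₁−1)(1+V/F(K₂−1)) + z₂(K₂−1)(1+V/F(K₁−1)) = 0
⇒ V/F = [z₁(K₁−1)+z₂(K₂−1)] / [−(K₁−1)(K₂−1)] = 0.57568/0.63594 = 0.9053
Compositions from xᵢ = zᵢ/(1+V/F(Kᵢ−1)), yᵢ = Kᵢxᵢ:
  isopentane: x = 0.2627, y = 0.6137
  cyclohexane: x = 0.7373, y = 0.3863

x_cyclohexane = 0.7373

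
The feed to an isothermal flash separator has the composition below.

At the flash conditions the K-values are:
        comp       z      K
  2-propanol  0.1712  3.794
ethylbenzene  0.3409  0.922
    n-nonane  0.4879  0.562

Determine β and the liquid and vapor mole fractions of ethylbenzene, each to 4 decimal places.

β = 0.2757, x_ethylbenzene = 0.3484, y_ethylbenzene = 0.3212

Let β = V/F and solve Σ zᵢ(Kᵢ−1)/(1+β(Kᵢ−1)) = 0.
g(0) = ΣzᵢKᵢ − 1 = 0.2380 and g(1) = 1 − Σzᵢ/Kᵢ = -0.2830, so a root lies in (0, 1).
Newton–Raphson from β = 0.5:
  β = 0.5000: g = -0.10174, g' = -0.3883 → β = 0.2380
  β = 0.2380: g = 0.02163, g' = -0.6009 → β = 0.2740
  β = 0.2740: g = 0.00091, g' = -0.5518 → β = 0.2756
Converged at β = 0.2757.
Compositions from xᵢ = zᵢ/(1+β(Kᵢ−1)), yᵢ = Kᵢxᵢ:
  2-propanol: x = 0.0967, y = 0.3669
  ethylbenzene: x = 0.3484, y = 0.3212
  n-nonane: x = 0.5549, y = 0.3119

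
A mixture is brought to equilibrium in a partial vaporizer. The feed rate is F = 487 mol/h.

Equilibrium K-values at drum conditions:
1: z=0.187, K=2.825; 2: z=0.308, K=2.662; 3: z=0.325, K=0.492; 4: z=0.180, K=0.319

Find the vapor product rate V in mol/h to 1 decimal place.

Rachford–Rice: g(ψ) = Σ zᵢ(Kᵢ−1)/(1+ψ(Kᵢ−1)) = 0.
g(0) = ΣzᵢKᵢ − 1 = 0.565 and g(1) = 1 − Σzᵢ/Kᵢ = -0.407, so a root lies in (0, 1).
Newton iteration, ψ⁰ = 0.31:
  ψ = 0.310: g = 0.2045, g' = -0.877 → ψ = 0.543
  ψ = 0.543: g = 0.0179, g' = -0.762 → ψ = 0.567
Converged at ψ = 0.567.
Then V = ψ·F = 0.5666·487 = 275.9 mol/h and L = F − V = 211.1 mol/h.

V = 275.9 mol/h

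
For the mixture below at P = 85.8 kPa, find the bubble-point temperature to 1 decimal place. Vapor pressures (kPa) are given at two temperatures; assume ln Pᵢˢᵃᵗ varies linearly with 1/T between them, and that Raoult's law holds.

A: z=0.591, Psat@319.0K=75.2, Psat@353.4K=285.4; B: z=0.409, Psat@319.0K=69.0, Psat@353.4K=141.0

Bubble-point temperature: ΣzᵢPᵢˢᵃᵗ(T) = P. Interpolate ln Pᵢˢᵃᵗ = aᵢ + bᵢ/T.
  T = 319.0 K: ΣzᵢPᵢˢᵃᵗ = 72.66 kPa
  T = 353.4 K: ΣzᵢPᵢˢᵃᵗ = 226.34 kPa
  T = 336.2 K: ΣzᵢPᵢˢᵃᵗ = 130.67 kPa
  T = 327.6 K: ΣzᵢPᵢˢᵃᵗ = 97.90 kPa
  T = 323.3 K: ΣzᵢPᵢˢᵃᵗ = 84.44 kPa
  T = 325.5 K: ΣzᵢPᵢˢᵃᵗ = 91.11 kPa
  T = 324.4 K: ΣzᵢPᵢˢᵃᵗ = 87.72 kPa
Interpolating between 323.3 K and 324.4 K gives T ≈ 323.8 K.

T = 323.8 K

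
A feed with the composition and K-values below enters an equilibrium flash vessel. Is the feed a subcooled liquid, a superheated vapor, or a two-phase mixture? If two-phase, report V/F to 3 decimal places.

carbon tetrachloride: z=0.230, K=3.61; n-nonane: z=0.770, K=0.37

two-phase, V/F = 0.070

ΣzᵢKᵢ = 1.115; Σzᵢ/Kᵢ = 2.145.
Both exceed 1, so a two-phase solution exists.
Material balance + equilibrium reduce to Σ zᵢ(Kᵢ−1)/(1+ψ(Kᵢ−1)) = 0.
Binary case is linear: z₁(K₁−1)(1+ψ(K₂−1)) + z₂(K₂−1)(1+ψ(K₁−1)) = 0
⇒ ψ = [z₁(K₁−1)+z₂(K₂−1)] / [−(K₁−1)(K₂−1)] = 0.1152/1.6443 = 0.070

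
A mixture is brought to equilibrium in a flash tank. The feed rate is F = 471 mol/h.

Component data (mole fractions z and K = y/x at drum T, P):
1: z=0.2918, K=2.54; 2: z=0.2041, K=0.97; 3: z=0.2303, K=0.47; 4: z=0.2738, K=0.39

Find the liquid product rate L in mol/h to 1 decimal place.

Material balance + equilibrium reduce to Σ zᵢ(Kᵢ−1)/(1+ψ(Kᵢ−1)) = 0.
Check two-phase: ΣzᵢKᵢ = 1.1542 > 1 and Σzᵢ/Kᵢ = 1.5173 > 1, so g(0) = 0.1542 > 0 and g(1) = -0.5173 < 0.
Newton iteration, ψ⁰ = 0.5:
  ψ = 0.5000: g = -0.15871, g' = -0.5518 → ψ = 0.2123
  ψ = 0.2123: g = 0.00306, g' = -0.6098 → ψ = 0.2174
Converged at ψ = 0.2174.
Then V = ψ·F = 0.2174·471 = 102.4 mol/h and L = F − V = 368.6 mol/h.

L = 368.6 mol/h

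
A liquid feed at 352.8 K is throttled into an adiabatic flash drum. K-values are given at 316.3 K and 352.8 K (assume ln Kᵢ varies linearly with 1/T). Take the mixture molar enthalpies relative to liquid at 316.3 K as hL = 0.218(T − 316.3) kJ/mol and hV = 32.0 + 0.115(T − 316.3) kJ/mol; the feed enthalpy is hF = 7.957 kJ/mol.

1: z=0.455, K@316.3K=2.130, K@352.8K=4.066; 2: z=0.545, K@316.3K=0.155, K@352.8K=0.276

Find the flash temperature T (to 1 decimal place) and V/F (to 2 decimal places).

T = 325.0 K, V/F = 0.20

Adiabatic flash: solve Rachford–Rice at each trial T, then check hF = ψ·hV(T) + (1−ψ)·hL(T).
  T = 316.3 K: K = (2.130, 0.155), RR gives ψ = 0.056, H_out = 1.797 kJ/mol
  T = 352.8 K: K = (4.066, 0.276), RR gives ψ = 0.451, H_out = 20.685 kJ/mol
  T = 334.6 K: K = (2.998, 0.210), RR gives ψ = 0.303, H_out = 13.125 kJ/mol
  T = 325.5 K: K = (2.541, 0.181), RR gives ψ = 0.202, H_out = 8.288 kJ/mol
  T = 320.9 K: K = (2.330, 0.168), RR gives ψ = 0.137, H_out = 5.319 kJ/mol
  T = 323.2 K: K = (2.434, 0.175), RR gives ψ = 0.171, H_out = 6.861 kJ/mol
Linear interpolation between T = 323.2 (H_out = 6.861) and T = 325.5 (H_out = 8.288) on hF = 7.957 gives T ≈ 325.0 K, at which ψ = 0.20.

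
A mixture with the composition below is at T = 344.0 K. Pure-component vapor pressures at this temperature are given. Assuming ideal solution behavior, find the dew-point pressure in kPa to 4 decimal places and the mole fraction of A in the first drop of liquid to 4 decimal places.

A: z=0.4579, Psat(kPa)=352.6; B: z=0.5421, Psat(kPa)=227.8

At the dew point ψ → 1, so Σzᵢ/Kᵢ = 1 with Kᵢ = Pᵢˢᵃᵗ/P ⇒ 1/P = Σzᵢ/Pᵢˢᵃᵗ.
1/P = 0.4579/352.6 + 0.5421/227.8 = 0.0036784 ⇒ P = 271.8605 kPa
xᵢ = zᵢP/Pᵢˢᵃᵗ ⇒ x_A = 0.4579·271.8605/352.6 = 0.3530

Pdew = 271.8605 kPa, x_A = 0.3530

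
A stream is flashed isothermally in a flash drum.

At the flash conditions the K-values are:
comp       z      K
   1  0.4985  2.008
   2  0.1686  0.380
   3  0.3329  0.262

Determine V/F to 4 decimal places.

V/F = 0.2155

Material balance + equilibrium reduce to Σ zᵢ(Kᵢ−1)/(1+V/F(Kᵢ−1)) = 0.
g(0) = ΣzᵢKᵢ − 1 = 0.1523 and g(1) = 1 − Σzᵢ/Kᵢ = -0.9626, so a root lies in (0, 1).
Iterate (Newton) starting at V/F = 0.54:
  V/F = 0.5400: g = -0.24023, g' = -0.8600 → V/F = 0.2607
  V/F = 0.2607: g = -0.03096, g' = -0.6878 → V/F = 0.2157
  V/F = 0.2157: g = -0.00010, g' = -0.6846 → V/F = 0.2155
Converged at V/F = 0.2155.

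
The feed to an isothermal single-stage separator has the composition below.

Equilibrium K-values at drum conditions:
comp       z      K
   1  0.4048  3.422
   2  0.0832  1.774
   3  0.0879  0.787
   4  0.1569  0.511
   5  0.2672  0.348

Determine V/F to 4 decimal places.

V/F = 0.6341

Rachford–Rice: g(V/F) = Σ zᵢ(Kᵢ−1)/(1+V/F(Kᵢ−1)) = 0.
Feasibility: ΣzᵢKᵢ = 1.7752, Σzᵢ/Kᵢ = 1.3517 — both > 1, two phases present.
Newton–Raphson from V/F = 0.53:
  V/F = 0.5300: g = 0.08411, g' = -0.8190 → V/F = 0.6327
  V/F = 0.6327: g = 0.00110, g' = -0.8058 → V/F = 0.6341
Converged at V/F = 0.6341.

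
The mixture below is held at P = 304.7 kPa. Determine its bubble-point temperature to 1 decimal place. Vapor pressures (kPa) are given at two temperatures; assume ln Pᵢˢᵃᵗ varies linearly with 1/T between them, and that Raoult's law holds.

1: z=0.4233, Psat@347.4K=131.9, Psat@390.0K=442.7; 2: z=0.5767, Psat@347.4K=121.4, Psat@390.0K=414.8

T = 377.2 K

Bubble-point temperature: ΣzᵢPᵢˢᵃᵗ(T) = P. Interpolate ln Pᵢˢᵃᵗ = aᵢ + bᵢ/T.
  T = 347.4 K: ΣzᵢPᵢˢᵃᵗ = 125.84 kPa
  T = 390.0 K: ΣzᵢPᵢˢᵃᵗ = 426.61 kPa
  T = 368.7 K: ΣzᵢPᵢˢᵃᵗ = 240.02 kPa
  T = 379.4 K: ΣzᵢPᵢˢᵃᵗ = 323.02 kPa
  T = 374.0 K: ΣzᵢPᵢˢᵃᵗ = 278.65 kPa
  T = 376.7 K: ΣzᵢPᵢˢᵃᵗ = 300.17 kPa
Interpolating between 376.7 K and 379.4 K gives T ≈ 377.2 K.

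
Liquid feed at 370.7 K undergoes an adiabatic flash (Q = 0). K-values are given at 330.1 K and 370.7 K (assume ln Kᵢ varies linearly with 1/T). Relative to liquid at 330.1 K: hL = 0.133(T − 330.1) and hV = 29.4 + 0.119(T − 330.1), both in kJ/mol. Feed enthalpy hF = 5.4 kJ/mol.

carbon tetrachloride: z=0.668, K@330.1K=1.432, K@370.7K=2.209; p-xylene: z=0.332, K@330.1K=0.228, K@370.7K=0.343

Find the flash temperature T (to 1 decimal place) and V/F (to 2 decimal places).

T = 332.6 K, V/F = 0.17

Adiabatic flash: solve Rachford–Rice at each trial T, then check hF = ψ·hV(T) + (1−ψ)·hL(T).
  T = 330.1 K: K = (1.432, 0.228), RR gives ψ = 0.097, H_out = 2.845 kJ/mol
  T = 370.7 K: K = (2.209, 0.343), RR gives ψ = 0.742, H_out = 26.797 kJ/mol
  T = 350.4 K: K = (1.801, 0.283), RR gives ψ = 0.517, H_out = 17.758 kJ/mol
  T = 340.2 K: K = (1.611, 0.255), RR gives ψ = 0.352, H_out = 11.657 kJ/mol
  T = 335.1 K: K = (1.519, 0.241), RR gives ψ = 0.241, H_out = 7.722 kJ/mol
  T = 332.6 K: K = (1.475, 0.234), RR gives ψ = 0.174, H_out = 5.442 kJ/mol
  T = 331.4 K: K = (1.454, 0.231), RR gives ψ = 0.138, H_out = 4.241 kJ/mol
Linear interpolation between T = 331.4 (H_out = 4.241) and T = 332.6 (H_out = 5.442) on hF = 5.4 gives T ≈ 332.6 K, at which ψ = 0.17.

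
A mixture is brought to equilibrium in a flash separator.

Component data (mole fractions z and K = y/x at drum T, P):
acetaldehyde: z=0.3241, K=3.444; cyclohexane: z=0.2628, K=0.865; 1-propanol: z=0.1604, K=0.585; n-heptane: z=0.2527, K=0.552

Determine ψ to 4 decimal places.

ψ = 0.6868

Rachford–Rice: g(ψ) = Σ zᵢ(Kᵢ−1)/(1+ψ(Kᵢ−1)) = 0.
Feasibility: ΣzᵢKᵢ = 1.5768, Σzᵢ/Kᵢ = 1.1299 — both > 1, two phases present.
Iterate (Newton) starting at ψ = 0.42:
  ψ = 0.4200: g = 0.13320, g' = -0.5943 → ψ = 0.6441
  ψ = 0.6441: g = 0.01886, g' = -0.4495 → ψ = 0.6861
  ψ = 0.6861: g = 0.00030, g' = -0.4357 → ψ = 0.6868
Converged at ψ = 0.6868.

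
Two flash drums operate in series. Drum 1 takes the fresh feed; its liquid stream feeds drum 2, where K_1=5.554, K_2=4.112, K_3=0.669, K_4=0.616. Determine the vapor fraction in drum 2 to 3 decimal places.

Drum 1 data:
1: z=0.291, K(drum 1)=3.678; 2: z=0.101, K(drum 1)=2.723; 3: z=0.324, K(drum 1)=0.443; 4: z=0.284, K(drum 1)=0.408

Drum 1:
Newton iteration, ψ₁⁰ = 0.5:
  ψ₁ = 0.500: g = -0.0623, g' = -0.862 → ψ₁ = 0.428
  ψ₁ = 0.428: g = 0.0014, g' = -0.904 → ψ₁ = 0.429
Converged at ψ₁ = 0.429.
Drum-1 compositions:
  1: x = 0.135, y = 0.498
  2: x = 0.058, y = 0.158
  3: x = 0.426, y = 0.189
  4: x = 0.381, y = 0.155
Drum-2 feed = drum-1 liquid: z₂ = (0.1354, 0.0581, 0.4258, 0.3808).
Drum 2:
Newton–Raphson from ψ₂ = 0.5:
  ψ₂ = 0.500: g = -0.0910, g' = -0.501 → ψ₂ = 0.318
  ψ₂ = 0.318: g = 0.0185, g' = -0.741 → ψ₂ = 0.343
  ψ₂ = 0.343: g = 0.0006, g' = -0.693 → ψ₂ = 0.344
Converged at ψ₂ = 0.344.
  1: x = 0.053, y = 0.293
  2: x = 0.028, y = 0.115
  3: x = 0.481, y = 0.321
  4: x = 0.439, y = 0.270

V/F (drum 2) = 0.344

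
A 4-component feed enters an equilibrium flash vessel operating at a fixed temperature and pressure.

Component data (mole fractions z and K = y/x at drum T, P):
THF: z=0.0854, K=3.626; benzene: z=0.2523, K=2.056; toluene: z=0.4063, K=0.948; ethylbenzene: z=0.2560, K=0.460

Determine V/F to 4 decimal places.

Newton–Raphson from V/F = 0.41:
  V/F = 0.4100: g = 0.09478, g' = -0.3979 → V/F = 0.6482
  V/F = 0.6482: g = 0.00660, g' = -0.3577 → V/F = 0.6667
Converged at V/F = 0.6667.

V/F = 0.6667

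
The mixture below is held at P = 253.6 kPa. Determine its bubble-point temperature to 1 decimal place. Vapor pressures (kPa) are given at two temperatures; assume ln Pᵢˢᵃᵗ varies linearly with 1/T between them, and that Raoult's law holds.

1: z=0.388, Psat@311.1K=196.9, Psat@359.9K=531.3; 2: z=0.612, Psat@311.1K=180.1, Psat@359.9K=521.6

Bubble-point temperature: ΣzᵢPᵢˢᵃᵗ(T) = P. Interpolate ln Pᵢˢᵃᵗ = aᵢ + bᵢ/T.
  T = 311.1 K: ΣzᵢPᵢˢᵃᵗ = 186.62 kPa
  T = 359.9 K: ΣzᵢPᵢˢᵃᵗ = 525.36 kPa
  T = 335.5 K: ΣzᵢPᵢˢᵃᵗ = 325.08 kPa
  T = 323.3 K: ΣzᵢPᵢˢᵃᵗ = 248.89 kPa
  T = 329.4 K: ΣzᵢPᵢˢᵃᵗ = 285.14 kPa
  T = 326.4 K: ΣzᵢPᵢˢᵃᵗ = 266.86 kPa
  T = 324.9 K: ΣzᵢPᵢˢᵃᵗ = 258.05 kPa
Interpolating between 323.3 K and 324.9 K gives T ≈ 324.1 K.

T = 324.1 K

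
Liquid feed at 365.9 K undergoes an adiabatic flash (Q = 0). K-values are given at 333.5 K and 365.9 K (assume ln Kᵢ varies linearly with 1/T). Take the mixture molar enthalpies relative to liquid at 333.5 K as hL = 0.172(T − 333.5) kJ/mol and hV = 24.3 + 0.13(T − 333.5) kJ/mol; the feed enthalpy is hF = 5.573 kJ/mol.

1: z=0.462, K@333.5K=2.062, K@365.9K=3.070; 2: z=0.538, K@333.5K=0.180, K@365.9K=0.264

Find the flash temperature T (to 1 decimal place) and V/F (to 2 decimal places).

Adiabatic flash: solve Rachford–Rice at each trial T, then check hF = ψ·hV(T) + (1−ψ)·hL(T).
  T = 333.5 K: K = (2.062, 0.180), RR gives ψ = 0.057, H_out = 1.381 kJ/mol
  T = 365.9 K: K = (3.070, 0.264), RR gives ψ = 0.368, H_out = 14.010 kJ/mol
  T = 349.7 K: K = (2.539, 0.220), RR gives ψ = 0.243, H_out = 8.520 kJ/mol
  T = 341.6 K: K = (2.294, 0.199), RR gives ψ = 0.161, H_out = 5.258 kJ/mol
  T = 345.6 K: K = (2.413, 0.209), RR gives ψ = 0.204, H_out = 6.929 kJ/mol
  T = 343.6 K: K = (2.353, 0.204), RR gives ψ = 0.183, H_out = 6.110 kJ/mol
Linear interpolation between T = 341.6 (H_out = 5.258) and T = 343.6 (H_out = 6.110) on hF = 5.573 gives T ≈ 342.3 K, at which ψ = 0.17.

T = 342.3 K, V/F = 0.17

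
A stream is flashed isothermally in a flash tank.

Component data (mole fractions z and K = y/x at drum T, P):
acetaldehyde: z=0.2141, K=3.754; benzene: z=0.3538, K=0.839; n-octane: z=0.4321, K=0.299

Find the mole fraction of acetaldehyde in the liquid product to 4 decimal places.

Let ψ = V/F and solve Σ zᵢ(Kᵢ−1)/(1+ψ(Kᵢ−1)) = 0.
Feasibility: ΣzᵢKᵢ = 1.2298, Σzᵢ/Kᵢ = 1.9239 — both > 1, two phases present.
Newton iteration, ψ⁰ = 0.42:
  ψ = 0.4200: g = -0.21699, g' = -0.7862 → ψ = 0.1440
  ψ = 0.1440: g = 0.02698, g' = -1.1049 → ψ = 0.1684
  ψ = 0.1684: g = 0.00081, g' = -1.0405 → ψ = 0.1692
Converged at ψ = 0.1692.
Compositions from xᵢ = zᵢ/(1+ψ(Kᵢ−1)), yᵢ = Kᵢxᵢ:
  acetaldehyde: x = 0.1460, y = 0.5483
  benzene: x = 0.3637, y = 0.3052
  n-octane: x = 0.4902, y = 0.1466

x_acetaldehyde = 0.1460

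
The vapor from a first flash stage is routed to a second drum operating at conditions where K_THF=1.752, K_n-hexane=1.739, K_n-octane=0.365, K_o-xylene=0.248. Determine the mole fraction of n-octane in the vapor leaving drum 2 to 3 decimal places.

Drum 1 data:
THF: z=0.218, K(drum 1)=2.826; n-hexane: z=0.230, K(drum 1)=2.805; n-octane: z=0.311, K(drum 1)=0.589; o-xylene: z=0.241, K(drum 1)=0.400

Drum 1:
Material balance + equilibrium reduce to Σ zᵢ(Kᵢ−1)/(1+ψ₁(Kᵢ−1)) = 0.
Feasibility: ΣzᵢKᵢ = 1.541, Σzᵢ/Kᵢ = 1.290 — both > 1, two phases present.
Newton–Raphson from ψ₁ = 0.65:
  ψ₁ = 0.650: g = -0.0384, g' = -0.642 → ψ₁ = 0.590
Converged at ψ₁ = 0.590.
Drum-1 compositions:
  THF: x = 0.105, y = 0.297
  n-hexane: x = 0.111, y = 0.312
  n-octane: x = 0.411, y = 0.242
  o-xylene: x = 0.373, y = 0.149
Drum-2 feed = drum-1 vapor: z₂ = (0.2965, 0.3124, 0.2418, 0.1492).
Drum 2:
Material balance + equilibrium reduce to Σ zᵢ(Kᵢ−1)/(1+ψ₂(Kᵢ−1)) = 0.
g(0) = ΣzᵢKᵢ − 1 = 0.188 and g(1) = 1 − Σzᵢ/Kᵢ = -0.613, so a root lies in (0, 1).
Newton iteration, ψ₂⁰ = 0.5:
  ψ₂ = 0.500: g = -0.0742, g' = -0.606 → ψ₂ = 0.377
  ψ₂ = 0.377: g = -0.0045, g' = -0.539 → ψ₂ = 0.369
Converged at ψ₂ = 0.369.
  THF: x = 0.232, y = 0.407
  n-hexane: x = 0.245, y = 0.427
  n-octane: x = 0.316, y = 0.115
  o-xylene: x = 0.207, y = 0.051

y_n-octane (drum 2) = 0.115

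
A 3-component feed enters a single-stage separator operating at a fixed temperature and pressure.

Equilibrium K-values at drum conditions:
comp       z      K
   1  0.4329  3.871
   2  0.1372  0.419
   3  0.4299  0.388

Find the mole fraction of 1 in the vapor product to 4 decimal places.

y_1 = 0.6734

Rachford–Rice: g(V/F) = Σ zᵢ(Kᵢ−1)/(1+V/F(Kᵢ−1)) = 0.
g(0) = ΣzᵢKᵢ − 1 = 0.9000 and g(1) = 1 − Σzᵢ/Kᵢ = -0.5473, so a root lies in (0, 1).
Iterate (Newton) starting at V/F = 0.4:
  V/F = 0.4000: g = 0.12627, g' = -1.1340 → V/F = 0.5114
  V/F = 0.5114: g = 0.00723, g' = -1.0206 → V/F = 0.5184
Converged at V/F = 0.5184.
Compositions from xᵢ = zᵢ/(1+V/F(Kᵢ−1)), yᵢ = Kᵢxᵢ:
  1: x = 0.1740, y = 0.6734
  2: x = 0.1963, y = 0.0823
  3: x = 0.6297, y = 0.2443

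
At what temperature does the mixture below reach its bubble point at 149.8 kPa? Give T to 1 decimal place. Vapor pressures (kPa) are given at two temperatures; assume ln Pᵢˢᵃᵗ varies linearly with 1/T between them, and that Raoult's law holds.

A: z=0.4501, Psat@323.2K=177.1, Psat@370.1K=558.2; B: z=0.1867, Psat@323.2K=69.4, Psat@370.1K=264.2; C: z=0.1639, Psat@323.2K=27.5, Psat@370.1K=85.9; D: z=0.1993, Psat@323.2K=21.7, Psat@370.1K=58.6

T = 337.5 K

Bubble-point temperature: ΣzᵢPᵢˢᵃᵗ(T) = P. Interpolate ln Pᵢˢᵃᵗ = aᵢ + bᵢ/T.
  T = 323.2 K: ΣzᵢPᵢˢᵃᵗ = 101.50 kPa
  T = 370.1 K: ΣzᵢPᵢˢᵃᵗ = 326.33 kPa
  T = 346.6 K: ΣzᵢPᵢˢᵃᵗ = 188.97 kPa
  T = 334.9 K: ΣzᵢPᵢˢᵃᵗ = 139.98 kPa
  T = 340.8 K: ΣzᵢPᵢˢᵃᵗ = 163.26 kPa
  T = 337.9 K: ΣzᵢPᵢˢᵃᵗ = 151.47 kPa
  T = 336.4 K: ΣzᵢPᵢˢᵃᵗ = 145.64 kPa
Interpolating between 336.4 K and 337.9 K gives T ≈ 337.5 K.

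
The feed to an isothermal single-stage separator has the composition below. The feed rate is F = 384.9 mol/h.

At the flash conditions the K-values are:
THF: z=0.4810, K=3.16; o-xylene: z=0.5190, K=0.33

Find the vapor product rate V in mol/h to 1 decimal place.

V = 183.8 mol/h

Material balance + equilibrium reduce to Σ zᵢ(Kᵢ−1)/(1+V/F(Kᵢ−1)) = 0.
g(0) = ΣzᵢKᵢ − 1 = 0.6912 and g(1) = 1 − Σzᵢ/Kᵢ = -0.7249, so a root lies in (0, 1).
Binary case is linear: z₁(K₁−1)(1+V/F(K₂−1)) + z₂(K₂−1)(1+V/F(K₁−1)) = 0
⇒ V/F = [z₁(K₁−1)+z₂(K₂−1)] / [−(K₁−1)(K₂−1)] = 0.69123/1.44720 = 0.4776
Then V = V/F·F = 0.4776·384.9 = 183.8 mol/h and L = F − V = 201.1 mol/h.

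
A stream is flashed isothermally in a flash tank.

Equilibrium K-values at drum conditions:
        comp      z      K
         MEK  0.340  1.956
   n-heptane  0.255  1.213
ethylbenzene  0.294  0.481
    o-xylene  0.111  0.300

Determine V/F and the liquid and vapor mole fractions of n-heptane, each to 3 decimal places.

V/F = 0.362, x_n-heptane = 0.237, y_n-heptane = 0.287

Material balance + equilibrium reduce to Σ zᵢ(Kᵢ−1)/(1+V/F(Kᵢ−1)) = 0.
Feasibility: ΣzᵢKᵢ = 1.149, Σzᵢ/Kᵢ = 1.365 — both > 1, two phases present.
Newton–Raphson from V/F = 0.66:
  V/F = 0.660: g = -0.1296, g' = -0.497 → V/F = 0.399
  V/F = 0.399: g = -0.0150, g' = -0.403 → V/F = 0.362
Converged at V/F = 0.362.
Compositions from xᵢ = zᵢ/(1+V/F(Kᵢ−1)), yᵢ = Kᵢxᵢ:
  MEK: x = 0.253, y = 0.494
  n-heptane: x = 0.237, y = 0.287
  ethylbenzene: x = 0.362, y = 0.174
  o-xylene: x = 0.149, y = 0.045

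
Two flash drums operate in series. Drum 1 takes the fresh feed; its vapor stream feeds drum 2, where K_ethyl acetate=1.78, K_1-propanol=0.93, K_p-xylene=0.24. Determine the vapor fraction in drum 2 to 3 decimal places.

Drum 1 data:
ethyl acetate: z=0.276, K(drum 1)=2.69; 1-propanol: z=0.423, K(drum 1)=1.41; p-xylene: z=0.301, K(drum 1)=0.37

V/F (drum 2) = 0.238

Drum 1:
Rachford–Rice: g(ψ₁) = Σ zᵢ(Kᵢ−1)/(1+ψ₁(Kᵢ−1)) = 0.
Feasibility: ΣzᵢKᵢ = 1.450, Σzᵢ/Kᵢ = 1.216 — both > 1, two phases present.
Iterate (Newton) starting at ψ₁ = 0.5:
  ψ₁ = 0.500: g = 0.1199, g' = -0.535 → ψ₁ = 0.724
  ψ₁ = 0.724: g = -0.0052, g' = -0.606 → ψ₁ = 0.715
Converged at ψ₁ = 0.715.
Drum-1 compositions:
  ethyl acetate: x = 0.125, y = 0.336
  1-propanol: x = 0.327, y = 0.461
  p-xylene: x = 0.548, y = 0.203
Drum-2 feed = drum-1 vapor: z₂ = (0.3361, 0.4612, 0.2028).
Drum 2:
Newton iteration, ψ₂⁰ = 0.5:
  ψ₂ = 0.500: g = -0.0934, g' = -0.413 → ψ₂ = 0.274
  ψ₂ = 0.274: g = -0.0115, g' = -0.328 → ψ₂ = 0.239
  ψ₂ = 0.239: g = -0.0001, g' = -0.322 → ψ₂ = 0.238
Converged at ψ₂ = 0.238.
  ethyl acetate: x = 0.283, y = 0.504
  1-propanol: x = 0.469, y = 0.436
  p-xylene: x = 0.248, y = 0.059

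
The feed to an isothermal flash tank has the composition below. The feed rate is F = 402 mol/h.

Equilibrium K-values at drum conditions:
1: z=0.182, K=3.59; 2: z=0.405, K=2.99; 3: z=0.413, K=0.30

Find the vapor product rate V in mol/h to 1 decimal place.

V = 260.1 mol/h

Newton–Raphson from V/F = 0.32:
  V/F = 0.320: g = 0.3776, g' = -1.300 → V/F = 0.611
  V/F = 0.611: g = 0.0416, g' = -1.127 → V/F = 0.647
Converged at V/F = 0.647.
Then V = V/F·F = 0.6471·402 = 260.1 mol/h and L = F − V = 141.9 mol/h.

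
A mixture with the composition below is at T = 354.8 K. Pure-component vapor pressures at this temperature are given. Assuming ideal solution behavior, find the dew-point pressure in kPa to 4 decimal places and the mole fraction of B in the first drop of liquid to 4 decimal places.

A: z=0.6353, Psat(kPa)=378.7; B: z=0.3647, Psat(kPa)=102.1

Pdew = 190.4918 kPa, x_B = 0.6804

At the dew point ψ → 1, so Σzᵢ/Kᵢ = 1 with Kᵢ = Pᵢˢᵃᵗ/P ⇒ 1/P = Σzᵢ/Pᵢˢᵃᵗ.
1/P = 0.6353/378.7 + 0.3647/102.1 = 0.0052496 ⇒ P = 190.4918 kPa
xᵢ = zᵢP/Pᵢˢᵃᵗ ⇒ x_B = 0.3647·190.4918/102.1 = 0.6804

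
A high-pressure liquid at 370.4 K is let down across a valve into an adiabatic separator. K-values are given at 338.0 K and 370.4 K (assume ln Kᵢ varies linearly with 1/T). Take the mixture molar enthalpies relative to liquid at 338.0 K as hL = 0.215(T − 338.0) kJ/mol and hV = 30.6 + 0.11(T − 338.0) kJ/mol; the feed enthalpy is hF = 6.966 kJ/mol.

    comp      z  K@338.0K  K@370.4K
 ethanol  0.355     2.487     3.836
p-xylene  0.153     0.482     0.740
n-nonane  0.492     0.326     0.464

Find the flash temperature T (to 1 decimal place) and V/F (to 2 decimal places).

Adiabatic flash: solve Rachford–Rice at each trial T, then check hF = ψ·hV(T) + (1−ψ)·hL(T).
  T = 338.0 K: K = (2.487, 0.482, 0.326), RR gives ψ = 0.123, H_out = 3.765 kJ/mol
  T = 370.4 K: K = (3.836, 0.740, 0.464), RR gives ψ = 0.514, H_out = 20.936 kJ/mol
  T = 354.2 K: K = (3.119, 0.603, 0.392), RR gives ψ = 0.329, H_out = 12.977 kJ/mol
  T = 346.1 K: K = (2.793, 0.541, 0.358), RR gives ψ = 0.232, H_out = 8.638 kJ/mol
  T = 342.1 K: K = (2.639, 0.511, 0.342), RR gives ψ = 0.180, H_out = 6.318 kJ/mol
  T = 344.1 K: K = (2.715, 0.526, 0.350), RR gives ψ = 0.206, H_out = 7.497 kJ/mol
Linear interpolation between T = 342.1 (H_out = 6.318) and T = 344.1 (H_out = 7.497) on hF = 6.966 gives T ≈ 343.2 K, at which ψ = 0.19.

T = 343.2 K, V/F = 0.19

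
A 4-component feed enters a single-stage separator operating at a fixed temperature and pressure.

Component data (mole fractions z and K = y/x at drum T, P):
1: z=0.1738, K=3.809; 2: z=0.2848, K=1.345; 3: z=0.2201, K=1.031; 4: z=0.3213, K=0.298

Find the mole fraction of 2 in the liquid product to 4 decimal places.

Rachford–Rice: g(V/F) = Σ zᵢ(Kᵢ−1)/(1+V/F(Kᵢ−1)) = 0.
g(0) = ΣzᵢKᵢ − 1 = 0.3677 and g(1) = 1 − Σzᵢ/Kᵢ = -0.5490, so a root lies in (0, 1).
Newton iteration, V/F⁰ = 0.65:
  V/F = 0.6500: g = -0.15514, g' = -0.7302 → V/F = 0.4375
  V/F = 0.4375: g = -0.01442, g' = -0.6316 → V/F = 0.4147
Converged at V/F = 0.4147.
Compositions from xᵢ = zᵢ/(1+V/F(Kᵢ−1)), yᵢ = Kᵢxᵢ:
  1: x = 0.0803, y = 0.3058
  2: x = 0.2492, y = 0.3351
  3: x = 0.2173, y = 0.2240
  4: x = 0.4533, y = 0.1351

x_2 = 0.2492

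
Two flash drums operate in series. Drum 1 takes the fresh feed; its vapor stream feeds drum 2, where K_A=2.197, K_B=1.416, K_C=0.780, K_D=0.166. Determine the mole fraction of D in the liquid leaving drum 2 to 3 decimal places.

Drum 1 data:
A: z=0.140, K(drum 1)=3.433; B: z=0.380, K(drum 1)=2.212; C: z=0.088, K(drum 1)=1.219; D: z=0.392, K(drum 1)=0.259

x_D (drum 2) = 0.352

Drum 1:
Let ψ₁ = V/F and solve Σ zᵢ(Kᵢ−1)/(1+ψ₁(Kᵢ−1)) = 0.
Feasibility: ΣzᵢKᵢ = 1.530, Σzᵢ/Kᵢ = 1.798 — both > 1, two phases present.
Iterate (Newton) starting at ψ₁ = 0.48:
  ψ₁ = 0.480: g = 0.0149, g' = -0.921 → ψ₁ = 0.496
Converged at ψ₁ = 0.496.
Drum-1 compositions:
  A: x = 0.063, y = 0.218
  B: x = 0.237, y = 0.525
  C: x = 0.079, y = 0.097
  D: x = 0.620, y = 0.161
Drum-2 feed = drum-1 vapor: z₂ = (0.2178, 0.5249, 0.0968, 0.1605).
Drum 2:
Material balance + equilibrium reduce to Σ zᵢ(Kᵢ−1)/(1+ψ₂(Kᵢ−1)) = 0.
g(0) = ΣzᵢKᵢ − 1 = 0.324 and g(1) = 1 − Σzᵢ/Kᵢ = -0.561, so a root lies in (0, 1).
Newton–Raphson from ψ₂ = 0.5:
  ψ₂ = 0.500: g = 0.0902, g' = -0.519 → ψ₂ = 0.674
  ψ₂ = 0.674: g = -0.0159, g' = -0.740 → ψ₂ = 0.652
Converged at ψ₂ = 0.652.
  A: x = 0.122, y = 0.269
  B: x = 0.413, y = 0.585
  C: x = 0.113, y = 0.088
  D: x = 0.352, y = 0.058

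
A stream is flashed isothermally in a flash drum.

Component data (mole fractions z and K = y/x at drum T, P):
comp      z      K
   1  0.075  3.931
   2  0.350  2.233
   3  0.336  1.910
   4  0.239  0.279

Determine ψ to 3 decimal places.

Newton–Raphson from ψ = 0.5:
  ψ = 0.500: g = 0.2968, g' = -0.745 → ψ = 0.898
  ψ = 0.898: g = -0.0558, g' = -1.254 → ψ = 0.854
  ψ = 0.854: g = -0.0034, g' = -1.108 → ψ = 0.851
Converged at ψ = 0.851.

ψ = 0.851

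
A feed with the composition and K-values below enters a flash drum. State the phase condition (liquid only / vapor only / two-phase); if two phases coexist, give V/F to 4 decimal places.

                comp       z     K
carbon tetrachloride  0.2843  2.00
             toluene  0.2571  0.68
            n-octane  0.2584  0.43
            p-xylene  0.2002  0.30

liquid only

ΣzᵢKᵢ = 0.9146; Σzᵢ/Kᵢ = 1.7885.
Since ΣzᵢKᵢ < 1 the mixture is below its bubble point — single liquid phase.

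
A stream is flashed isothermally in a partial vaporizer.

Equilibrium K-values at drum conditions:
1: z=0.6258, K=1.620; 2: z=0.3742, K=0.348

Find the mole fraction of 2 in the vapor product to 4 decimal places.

y_2 = 0.1696

Material balance + equilibrium reduce to Σ zᵢ(Kᵢ−1)/(1+β(Kᵢ−1)) = 0.
g(0) = ΣzᵢKᵢ − 1 = 0.1440 and g(1) = 1 − Σzᵢ/Kᵢ = -0.4616, so a root lies in (0, 1).
Binary case is linear: z₁(K₁−1)(1+β(K₂−1)) + z₂(K₂−1)(1+β(K₁−1)) = 0
⇒ β = [z₁(K₁−1)+z₂(K₂−1)] / [−(K₁−1)(K₂−1)] = 0.14402/0.40424 = 0.3563
Compositions from xᵢ = zᵢ/(1+β(Kᵢ−1)), yᵢ = Kᵢxᵢ:
  1: x = 0.5126, y = 0.8304
  2: x = 0.4874, y = 0.1696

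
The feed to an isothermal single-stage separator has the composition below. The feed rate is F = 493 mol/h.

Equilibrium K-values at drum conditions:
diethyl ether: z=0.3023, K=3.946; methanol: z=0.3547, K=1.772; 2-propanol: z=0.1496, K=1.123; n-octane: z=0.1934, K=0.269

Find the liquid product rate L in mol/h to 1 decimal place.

Newton–Raphson from ψ = 0.45:
  ψ = 0.4500: g = 0.39291, g' = -0.8330 → ψ = 0.9217
  ψ = 0.9217: g = -0.01709, g' = -1.2349 → ψ = 0.9078
  ψ = 0.9078: g = -0.00037, g' = -1.1826 → ψ = 0.9075
Converged at ψ = 0.9075.
Then V = ψ·F = 0.9075·493 = 447.4 mol/h and L = F − V = 45.6 mol/h.

L = 45.6 mol/h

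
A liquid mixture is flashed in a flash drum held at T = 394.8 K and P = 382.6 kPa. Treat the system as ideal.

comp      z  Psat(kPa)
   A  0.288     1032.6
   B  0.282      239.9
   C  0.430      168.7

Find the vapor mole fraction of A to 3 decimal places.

y_A = 0.601

Raoult's law: Kᵢ = Pᵢˢᵃᵗ/P = Pᵢˢᵃᵗ/382.6.
  K_A = 1032.6/382.6 = 2.69890, K_B = 239.9/382.6 = 0.62703, K_C = 168.7/382.6 = 0.44093
Let β = V/F and solve Σ zᵢ(Kᵢ−1)/(1+β(Kᵢ−1)) = 0.
g(0) = ΣzᵢKᵢ − 1 = 0.144 and g(1) = 1 − Σzᵢ/Kᵢ = -0.532, so a root lies in (0, 1).
Iterate (Newton) starting at β = 0.57:
  β = 0.570: g = -0.2378, g' = -0.567 → β = 0.151
  β = 0.151: g = 0.0155, g' = -0.731 → β = 0.172
Converged at β = 0.172.
Compositions from xᵢ = zᵢ/(1+β(Kᵢ−1)), yᵢ = Kᵢxᵢ:
  A: x = 0.223, y = 0.601
  B: x = 0.301, y = 0.189
  C: x = 0.476, y = 0.210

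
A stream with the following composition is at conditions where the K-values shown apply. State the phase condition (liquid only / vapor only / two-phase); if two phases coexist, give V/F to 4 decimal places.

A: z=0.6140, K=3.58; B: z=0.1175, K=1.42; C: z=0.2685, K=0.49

ΣzᵢKᵢ = 2.4965; Σzᵢ/Kᵢ = 0.8022.
Since Σzᵢ/Kᵢ < 1 the mixture is above its dew point — single vapor phase.

vapor only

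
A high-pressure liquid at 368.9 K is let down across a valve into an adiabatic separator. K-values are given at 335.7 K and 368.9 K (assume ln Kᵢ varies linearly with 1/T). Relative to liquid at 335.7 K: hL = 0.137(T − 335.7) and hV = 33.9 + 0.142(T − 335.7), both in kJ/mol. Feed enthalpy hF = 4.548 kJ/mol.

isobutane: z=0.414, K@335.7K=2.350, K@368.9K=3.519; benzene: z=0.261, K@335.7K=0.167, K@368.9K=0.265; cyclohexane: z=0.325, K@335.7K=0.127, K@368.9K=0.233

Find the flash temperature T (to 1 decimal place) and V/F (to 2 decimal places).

Adiabatic flash: solve Rachford–Rice at each trial T, then check hF = ψ·hV(T) + (1−ψ)·hL(T).
  T = 335.7 K: K = (2.350, 0.167, 0.127), RR gives ψ = 0.050, H_out = 1.696 kJ/mol
  T = 368.9 K: K = (3.519, 0.265, 0.233), RR gives ψ = 0.317, H_out = 15.357 kJ/mol
  T = 352.3 K: K = (2.903, 0.213, 0.174), RR gives ψ = 0.204, H_out = 9.210 kJ/mol
  T = 344.0 K: K = (2.619, 0.189, 0.149), RR gives ψ = 0.135, H_out = 5.718 kJ/mol
  T = 339.9 K: K = (2.484, 0.178, 0.138), RR gives ψ = 0.095, H_out = 3.815 kJ/mol
  T = 341.9 K: K = (2.549, 0.183, 0.144), RR gives ψ = 0.115, H_out = 4.761 kJ/mol
Linear interpolation between T = 339.9 (H_out = 3.815) and T = 341.9 (H_out = 4.761) on hF = 4.548 gives T ≈ 341.4 K, at which ψ = 0.11.

T = 341.4 K, V/F = 0.11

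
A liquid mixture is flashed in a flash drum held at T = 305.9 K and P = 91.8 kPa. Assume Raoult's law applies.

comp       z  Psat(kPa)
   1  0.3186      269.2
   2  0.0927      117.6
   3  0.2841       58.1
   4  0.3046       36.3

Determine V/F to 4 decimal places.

V/F = 0.4088

Raoult's law: Kᵢ = Pᵢˢᵃᵗ/P = Pᵢˢᵃᵗ/91.8.
  K_1 = 269.2/91.8 = 2.932462, K_2 = 117.6/91.8 = 1.281046, K_3 = 58.1/91.8 = 0.632898, K_4 = 36.3/91.8 = 0.395425
Material balance + equilibrium reduce to Σ zᵢ(Kᵢ−1)/(1+V/F(Kᵢ−1)) = 0.
Feasibility: ΣzᵢKᵢ = 1.3533, Σzᵢ/Kᵢ = 1.4002 — both > 1, two phases present.
Newton iteration, V/F⁰ = 0.5:
  V/F = 0.5000: g = -0.05571, g' = -0.5995 → V/F = 0.4071
  V/F = 0.4071: g = 0.00109, g' = -0.6274 → V/F = 0.4088
Converged at V/F = 0.4088.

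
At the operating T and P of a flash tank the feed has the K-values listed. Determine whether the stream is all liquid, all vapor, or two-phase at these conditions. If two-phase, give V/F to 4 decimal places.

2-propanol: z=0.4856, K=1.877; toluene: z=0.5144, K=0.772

ΣzᵢKᵢ = 1.3086; Σzᵢ/Kᵢ = 0.9250.
Since Σzᵢ/Kᵢ < 1 the mixture is above its dew point — single vapor phase.

all vapor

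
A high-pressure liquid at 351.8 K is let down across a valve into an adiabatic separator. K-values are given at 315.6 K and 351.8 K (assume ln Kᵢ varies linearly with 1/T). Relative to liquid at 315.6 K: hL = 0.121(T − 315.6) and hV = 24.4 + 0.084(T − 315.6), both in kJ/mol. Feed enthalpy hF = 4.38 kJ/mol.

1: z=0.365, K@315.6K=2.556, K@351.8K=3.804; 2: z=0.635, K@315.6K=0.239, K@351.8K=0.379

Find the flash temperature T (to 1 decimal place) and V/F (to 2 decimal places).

T = 323.2 K, V/F = 0.14

Adiabatic flash: solve Rachford–Rice at each trial T, then check hF = ψ·hV(T) + (1−ψ)·hL(T).
  T = 315.6 K: K = (2.556, 0.239), RR gives ψ = 0.072, H_out = 1.745 kJ/mol
  T = 351.8 K: K = (3.804, 0.379), RR gives ψ = 0.361, H_out = 12.712 kJ/mol
  T = 333.7 K: K = (3.152, 0.305), RR gives ψ = 0.230, H_out = 7.646 kJ/mol
  T = 324.6 K: K = (2.845, 0.271), RR gives ψ = 0.156, H_out = 4.850 kJ/mol
  T = 320.1 K: K = (2.699, 0.255), RR gives ψ = 0.116, H_out = 3.351 kJ/mol
  T = 322.4 K: K = (2.773, 0.263), RR gives ψ = 0.137, H_out = 4.129 kJ/mol
Linear interpolation between T = 322.4 (H_out = 4.129) and T = 324.6 (H_out = 4.850) on hF = 4.38 gives T ≈ 323.2 K, at which ψ = 0.14.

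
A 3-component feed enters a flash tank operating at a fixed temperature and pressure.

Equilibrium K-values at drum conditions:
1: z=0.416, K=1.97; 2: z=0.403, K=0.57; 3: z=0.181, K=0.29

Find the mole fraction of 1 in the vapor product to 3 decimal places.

y_1 = 0.688

Material balance + equilibrium reduce to Σ zᵢ(Kᵢ−1)/(1+ψ(Kᵢ−1)) = 0.
Check two-phase: ΣzᵢKᵢ = 1.102 > 1 and Σzᵢ/Kᵢ = 1.542 > 1, so g(0) = 0.102 > 0 and g(1) = -0.542 < 0.
Iterate (Newton) starting at ψ = 0.5:
  ψ = 0.500: g = -0.1483, g' = -0.518 → ψ = 0.214
  ψ = 0.214: g = -0.0081, g' = -0.486 → ψ = 0.197
Converged at ψ = 0.197.
Compositions from xᵢ = zᵢ/(1+ψ(Kᵢ−1)), yᵢ = Kᵢxᵢ:
  1: x = 0.349, y = 0.688
  2: x = 0.440, y = 0.251
  3: x = 0.210, y = 0.061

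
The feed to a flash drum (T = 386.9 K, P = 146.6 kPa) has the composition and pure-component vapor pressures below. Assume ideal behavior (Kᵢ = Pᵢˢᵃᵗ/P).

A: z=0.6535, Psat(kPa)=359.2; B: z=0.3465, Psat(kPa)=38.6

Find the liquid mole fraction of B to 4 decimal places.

x_B = 0.6631

Raoult's law: Kᵢ = Pᵢˢᵃᵗ/P = Pᵢˢᵃᵗ/146.6.
  K_A = 359.2/146.6 = 2.450205, K_B = 38.6/146.6 = 0.263302
Binary case is linear: z₁(K₁−1)(1+ψ(K₂−1)) + z₂(K₂−1)(1+ψ(K₁−1)) = 0
⇒ ψ = [z₁(K₁−1)+z₂(K₂−1)] / [−(K₁−1)(K₂−1)] = 0.69244/1.06836 = 0.6481
Compositions from xᵢ = zᵢ/(1+ψ(Kᵢ−1)), yᵢ = Kᵢxᵢ:
  A: x = 0.3369, y = 0.8254
  B: x = 0.6631, y = 0.1746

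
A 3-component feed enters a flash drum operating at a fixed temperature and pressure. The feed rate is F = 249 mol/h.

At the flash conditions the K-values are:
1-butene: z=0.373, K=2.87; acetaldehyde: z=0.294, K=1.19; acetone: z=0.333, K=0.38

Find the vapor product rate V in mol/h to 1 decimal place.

Let β = V/F and solve Σ zᵢ(Kᵢ−1)/(1+β(Kᵢ−1)) = 0.
Check two-phase: ΣzᵢKᵢ = 1.547 > 1 and Σzᵢ/Kᵢ = 1.253 > 1, so g(0) = 0.547 > 0 and g(1) = -0.253 < 0.
Iterate (Newton) starting at β = 0.5:
  β = 0.500: g = 0.1123, g' = -0.626 → β = 0.679
Converged at β = 0.679.
Then V = β·F = 0.6793·249 = 169.2 mol/h and L = F − V = 79.8 mol/h.

V = 169.2 mol/h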